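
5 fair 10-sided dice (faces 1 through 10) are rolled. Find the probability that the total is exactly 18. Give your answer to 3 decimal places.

There are 10^5 = 100000 equally likely outcomes.
The number of ordered 5-tuples from {1,…,10} summing to 18 is 2205.
P(sum = 18) = 2205/100000 = 441/20000 ≈ 0.022.

0.022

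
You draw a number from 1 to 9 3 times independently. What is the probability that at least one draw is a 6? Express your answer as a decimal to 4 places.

P(no draw is a 6) = (8/9)^3 ≈ 0.7023.
P(at least one) = 1 − 0.7023 = 0.2977.

0.2977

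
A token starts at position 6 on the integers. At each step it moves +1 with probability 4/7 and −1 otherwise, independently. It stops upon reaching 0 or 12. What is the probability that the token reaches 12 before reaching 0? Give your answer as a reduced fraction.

Let r = q/p = (3/7)/(4/7) = 3/4. The recurrence P(i) = p·P(i+1) + q·P(i−1) with P(0)=0, P(12)=1 gives P(i) = (1 − r^i)/(1 − r^12).
P(6) = (1 − (3/4)^6) / (1 − (3/4)^12) = 4096/4825.

4096/4825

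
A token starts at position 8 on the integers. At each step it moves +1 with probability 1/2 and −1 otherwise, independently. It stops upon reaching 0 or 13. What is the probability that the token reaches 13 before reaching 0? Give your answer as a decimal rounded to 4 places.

0.6154

With a fair step, P(i) = ½P(i−1) + ½P(i+1) with P(0)=0, P(13)=1 has the linear solution P(i) = i/13.
P(8) = 8/13 ≈ 0.6154.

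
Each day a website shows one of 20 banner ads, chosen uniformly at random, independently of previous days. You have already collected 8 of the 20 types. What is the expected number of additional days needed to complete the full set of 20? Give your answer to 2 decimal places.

Starting from 8 distinct types, each trial gives a new one with probability (20−i)/20 when i types are held, so the wait for the next new type is 20/(20−i).
E = 20/12 + 20/11 + 20/10 + 20/9 + 20/8 + 20/7 + 20/6 + 20/5 + 20/4 + 20/3 + 20/2 + 20/1 = 86021/1386 ≈ 62.06.

62.06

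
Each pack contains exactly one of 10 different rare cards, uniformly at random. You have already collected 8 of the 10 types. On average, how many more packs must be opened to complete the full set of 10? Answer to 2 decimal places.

15.00

Starting from 8 distinct types, each trial gives a new one with probability (10−i)/10 when i types are held, so the wait for the next new type is 10/(10−i).
E = 10/2 + 10/1 = 15 ≈ 15.00.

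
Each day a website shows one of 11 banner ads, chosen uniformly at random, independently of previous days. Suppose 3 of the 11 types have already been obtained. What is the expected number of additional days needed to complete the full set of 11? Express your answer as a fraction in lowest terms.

8371/280

Starting from 3 distinct types, each trial gives a new one with probability (11−i)/11 when i types are held, so the wait for the next new type is 11/(11−i).
E = 11/8 + 11/7 + 11/6 + 11/5 + 11/4 + 11/3 + 11/2 + 11/1 = 8371/280.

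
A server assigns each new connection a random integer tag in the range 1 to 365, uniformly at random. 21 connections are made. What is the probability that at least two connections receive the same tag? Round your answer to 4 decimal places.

0.4437

It's easier to compute the probability that all 21 are distinct.
P(all distinct) = 365/365 · 364/365 · ··· · 345/365 ≈ 0.5563.
So the probability of at least one match is 1 − 0.5563 = 0.4437.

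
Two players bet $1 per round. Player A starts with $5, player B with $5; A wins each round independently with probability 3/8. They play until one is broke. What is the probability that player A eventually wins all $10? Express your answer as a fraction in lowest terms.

Let r = q/p = (5/8)/(3/8) = 5/3. The recurrence P(i) = p·P(i+1) + q·P(i−1) with P(0)=0, P(10)=1 gives P(i) = (1 − r^i)/(1 − r^10).
P(5) = (1 − (5/3)^5) / (1 − (5/3)^10) = 243/3368.

243/3368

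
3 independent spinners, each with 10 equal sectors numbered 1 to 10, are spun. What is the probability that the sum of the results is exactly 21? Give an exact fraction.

11/200

There are 10^3 = 1000 equally likely outcomes.
The number of ordered 3-tuples from {1,…,10} summing to 21 is 55.
P(sum = 21) = 55/1000 = 11/200.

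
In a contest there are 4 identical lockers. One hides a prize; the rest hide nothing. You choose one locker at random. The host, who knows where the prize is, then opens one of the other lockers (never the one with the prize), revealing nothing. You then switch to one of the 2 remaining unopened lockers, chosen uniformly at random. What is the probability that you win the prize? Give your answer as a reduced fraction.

Your original locker holds the prize with probability 1/4, so the other 3 collectively hold it with probability 3/4.
The host can always find an empty locker to open, so this doesn't change that 3/4; it is now spread over the 2 remaining unopened lockers.
P(win by switching) = (3/4) · (1/2) = 3/8.

3/8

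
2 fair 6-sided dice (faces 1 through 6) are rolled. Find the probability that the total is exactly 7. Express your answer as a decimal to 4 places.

There are 6^2 = 36 equally likely outcomes.
The number of ordered 2-tuples from {1,…,6} summing to 7 is 6.
P(sum = 7) = 6/36 = 1/6 ≈ 0.1667.

0.1667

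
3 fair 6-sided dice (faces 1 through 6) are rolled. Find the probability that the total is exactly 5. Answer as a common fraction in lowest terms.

1/36

There are 6^3 = 216 equally likely outcomes.
The number of ordered 3-tuples from {1,…,6} summing to 5 is 6.
P(sum = 5) = 6/216 = 1/36.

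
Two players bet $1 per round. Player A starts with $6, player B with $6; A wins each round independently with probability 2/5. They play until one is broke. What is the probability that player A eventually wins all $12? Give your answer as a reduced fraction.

Let r = q/p = (3/5)/(2/5) = 3/2. The recurrence P(i) = p·P(i+1) + q·P(i−1) with P(0)=0, P(12)=1 gives P(i) = (1 − r^i)/(1 − r^12).
P(6) = (1 − (3/2)^6) / (1 − (3/2)^12) = 64/793.

64/793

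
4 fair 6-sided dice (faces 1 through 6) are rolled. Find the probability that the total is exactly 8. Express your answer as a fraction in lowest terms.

There are 6^4 = 1296 equally likely outcomes.
The number of ordered 4-tuples from {1,…,6} summing to 8 is 35.
P(sum = 8) = 35/1296.

35/1296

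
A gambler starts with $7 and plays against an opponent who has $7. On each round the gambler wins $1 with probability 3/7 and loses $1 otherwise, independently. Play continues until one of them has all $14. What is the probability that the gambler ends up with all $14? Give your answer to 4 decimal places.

0.1178

Let r = q/p = (4/7)/(3/7) = 4/3. The recurrence P(i) = p·P(i+1) + q·P(i−1) with P(0)=0, P(14)=1 gives P(i) = (1 − r^i)/(1 − r^14).
P(7) = (1 − (4/3)^7) / (1 − (4/3)^14) = 2187/18571 ≈ 0.1178.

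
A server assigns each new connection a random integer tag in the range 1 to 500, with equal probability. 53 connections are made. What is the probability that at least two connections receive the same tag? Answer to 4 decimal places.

It's easier to compute the probability that all 53 are distinct.
P(all distinct) = 500/500 · 499/500 · ··· · 448/500 ≈ 0.0574.
So the probability of at least one match is 1 − 0.0574 = 0.9426.

0.9426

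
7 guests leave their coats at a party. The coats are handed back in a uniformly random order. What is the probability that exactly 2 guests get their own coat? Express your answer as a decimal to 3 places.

Choose which 2 of the 7 are fixed: C(7,2) = 21 ways.
The remaining 5 must have no fixed point: D(5) = 44.
P = 21·44/5040 = 11/60 ≈ 0.183.

0.183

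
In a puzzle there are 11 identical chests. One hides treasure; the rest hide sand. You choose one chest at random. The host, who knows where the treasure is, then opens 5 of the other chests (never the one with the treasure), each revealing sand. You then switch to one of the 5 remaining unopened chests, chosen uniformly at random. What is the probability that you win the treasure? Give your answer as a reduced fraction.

2/11

Your original chest holds the treasure with probability 1/11, so the other 10 collectively hold it with probability 10/11.
The host can always find 5 empty chests to open, so the reveals don't change that 10/11; it is now spread over the 5 remaining unopened chests.
P(win by switching) = (10/11) · (1/5) = 2/11.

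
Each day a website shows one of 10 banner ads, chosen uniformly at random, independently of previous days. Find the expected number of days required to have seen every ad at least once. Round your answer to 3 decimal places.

29.290

After i distinct types are collected, each trial gives a new one with probability (10−i)/10, so the expected wait for the next new type is 10/(10−i).
E = 10/10 + 10/9 + 10/8 + 10/7 + 10/6 + 10/5 + 10/4 + 10/3 + 10/2 + 10/1 = 7381/252 ≈ 29.290.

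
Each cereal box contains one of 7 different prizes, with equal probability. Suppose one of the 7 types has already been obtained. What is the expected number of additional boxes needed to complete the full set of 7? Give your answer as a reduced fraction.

343/20

Starting from 1 distinct type, each trial gives a new one with probability (7−i)/7 when i types are held, so the wait for the next new type is 7/(7−i).
E = 7/6 + 7/5 + 7/4 + 7/3 + 7/2 + 7/1 = 343/20.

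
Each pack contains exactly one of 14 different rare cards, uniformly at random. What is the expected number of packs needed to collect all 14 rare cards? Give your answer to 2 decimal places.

After i distinct types are collected, each trial gives a new one with probability (14−i)/14, so the expected wait for the next new type is 14/(14−i).
E = 14/14 + 14/13 + 14/12 + 14/11 + 14/10 + 14/9 + 14/8 + 14/7 + 14/6 + 14/5 + 14/4 + 14/3 + 14/2 + 14/1 = 1171733/25740 ≈ 45.52.

45.52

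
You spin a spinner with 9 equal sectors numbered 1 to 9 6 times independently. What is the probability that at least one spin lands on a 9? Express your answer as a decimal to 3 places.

0.507

P(no spin lands on a 9) = (8/9)^6 ≈ 0.493.
P(at least one) = 1 − 0.493 = 0.507.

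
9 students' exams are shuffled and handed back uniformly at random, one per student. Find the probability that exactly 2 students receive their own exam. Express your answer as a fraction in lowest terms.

Choose which 2 of the 9 are fixed: C(9,2) = 36 ways.
The remaining 7 must have no fixed point: D(7) = 1854.
P = 36·1854/362880 = 103/560.

103/560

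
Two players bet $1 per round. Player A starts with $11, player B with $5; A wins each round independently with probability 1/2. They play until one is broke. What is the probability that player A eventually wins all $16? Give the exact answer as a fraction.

With a fair step, P(i) = ½P(i−1) + ½P(i+1) with P(0)=0, P(16)=1 has the linear solution P(i) = i/16.
P(11) = 11/16.

11/16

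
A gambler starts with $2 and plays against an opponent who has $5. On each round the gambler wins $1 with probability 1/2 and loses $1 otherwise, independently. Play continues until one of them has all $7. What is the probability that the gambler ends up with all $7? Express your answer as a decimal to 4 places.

0.2857

With a fair step, P(i) = ½P(i−1) + ½P(i+1) with P(0)=0, P(7)=1 has the linear solution P(i) = i/7.
P(2) = 2/7 ≈ 0.2857.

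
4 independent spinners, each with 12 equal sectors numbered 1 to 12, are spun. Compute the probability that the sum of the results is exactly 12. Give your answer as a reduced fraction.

55/6912

There are 12^4 = 20736 equally likely outcomes.
The number of ordered 4-tuples from {1,…,12} summing to 12 is 165.
P(sum = 12) = 165/20736 = 55/6912.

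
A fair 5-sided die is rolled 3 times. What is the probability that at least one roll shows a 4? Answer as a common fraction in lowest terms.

P(no roll shows a 4) = (4/5)^3 = 64/125.
P(at least one) = 1 − 64/125 = 61/125.

61/125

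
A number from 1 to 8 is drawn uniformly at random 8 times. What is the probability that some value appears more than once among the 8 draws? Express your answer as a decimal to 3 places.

0.998

P(all 8 different) = 8/8 · 7/8 · ··· · 1/8 ≈ 0.002.
P(at least two equal) = 1 − 0.002 = 0.998.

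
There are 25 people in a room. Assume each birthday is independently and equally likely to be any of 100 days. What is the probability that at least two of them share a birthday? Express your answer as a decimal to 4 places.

It's easier to compute the probability that all 25 are distinct.
P(all distinct) = 100/100 · 99/100 · ··· · 76/100 ≈ 0.0376.
So the probability of at least one match is 1 − 0.0376 = 0.9624.

0.9624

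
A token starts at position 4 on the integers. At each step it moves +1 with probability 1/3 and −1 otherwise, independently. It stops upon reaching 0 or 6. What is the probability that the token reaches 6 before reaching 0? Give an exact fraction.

Let r = q/p = (2/3)/(1/3) = 2. The recurrence P(i) = p·P(i+1) + q·P(i−1) with P(0)=0, P(6)=1 gives P(i) = (1 − r^i)/(1 − r^6).
P(4) = (1 − (2)^4) / (1 − (2)^6) = 5/21.

5/21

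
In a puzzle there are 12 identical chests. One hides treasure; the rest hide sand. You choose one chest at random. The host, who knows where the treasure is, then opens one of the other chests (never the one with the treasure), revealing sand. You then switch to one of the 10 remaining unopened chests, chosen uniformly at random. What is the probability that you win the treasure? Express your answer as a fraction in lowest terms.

11/120

Your original chest holds the treasure with probability 1/12, so the other 11 collectively hold it with probability 11/12.
The host can always find an empty chest to open, so this doesn't change that 11/12; it is now spread over the 10 remaining unopened chests.
P(win by switching) = (11/12) · (1/10) = 11/120.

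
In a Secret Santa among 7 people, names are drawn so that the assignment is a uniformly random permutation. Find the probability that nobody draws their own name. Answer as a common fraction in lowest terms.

103/280

This is the derangement probability: permutations of 7 with no fixed point.
D(7) = 7! · (1 − 1/1! + 1/2! − ··· + (−1)^7/7!) = 1854.
P = 1854/5040 = 103/280.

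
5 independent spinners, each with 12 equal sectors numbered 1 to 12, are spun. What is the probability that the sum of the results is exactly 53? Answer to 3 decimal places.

0.001

There are 12^5 = 248832 equally likely outcomes.
The number of ordered 5-tuples from {1,…,12} summing to 53 is 330.
P(sum = 53) = 330/248832 = 55/41472 ≈ 0.001.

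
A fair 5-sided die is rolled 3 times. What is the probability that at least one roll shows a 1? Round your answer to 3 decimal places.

P(no roll shows a 1) = (4/5)^3 ≈ 0.512.
P(at least one) = 1 − 0.512 = 0.488.

0.488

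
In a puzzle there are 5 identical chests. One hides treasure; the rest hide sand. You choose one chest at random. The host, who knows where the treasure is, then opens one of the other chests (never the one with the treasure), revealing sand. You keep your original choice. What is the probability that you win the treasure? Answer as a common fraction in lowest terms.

1/5

The host can always open an empty chest regardless of your choice, so this gives no information about your original chest.
P(win by staying) = 1/5.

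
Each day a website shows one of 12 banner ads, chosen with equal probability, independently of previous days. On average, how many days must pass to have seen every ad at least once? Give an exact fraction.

After i distinct types are collected, each trial gives a new one with probability (12−i)/12, so the expected wait for the next new type is 12/(12−i).
E = 12/12 + 12/11 + 12/10 + 12/9 + 12/8 + 12/7 + 12/6 + 12/5 + 12/4 + 12/3 + 12/2 + 12/1 = 86021/2310.

86021/2310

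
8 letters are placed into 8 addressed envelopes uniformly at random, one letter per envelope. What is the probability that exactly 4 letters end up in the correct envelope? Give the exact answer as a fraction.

1/64

Choose which 4 of the 8 are fixed: C(8,4) = 70 ways.
The remaining 4 must have no fixed point: D(4) = 9.
P = 70·9/40320 = 1/64.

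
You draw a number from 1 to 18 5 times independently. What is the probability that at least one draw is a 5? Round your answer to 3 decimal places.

0.249

P(no draw is a 5) = (17/18)^5 ≈ 0.751.
P(at least one) = 1 − 0.751 = 0.249.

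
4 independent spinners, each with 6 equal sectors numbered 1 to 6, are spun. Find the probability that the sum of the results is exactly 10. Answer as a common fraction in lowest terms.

There are 6^4 = 1296 equally likely outcomes.
The number of ordered 4-tuples from {1,…,6} summing to 10 is 80.
P(sum = 10) = 80/1296 = 5/81.

5/81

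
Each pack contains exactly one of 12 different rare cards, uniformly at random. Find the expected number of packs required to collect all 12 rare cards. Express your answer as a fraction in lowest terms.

After i distinct types are collected, each trial gives a new one with probability (12−i)/12, so the expected wait for the next new type is 12/(12−i).
E = 12/12 + 12/11 + 12/10 + 12/9 + 12/8 + 12/7 + 12/6 + 12/5 + 12/4 + 12/3 + 12/2 + 12/1 = 86021/2310.

86021/2310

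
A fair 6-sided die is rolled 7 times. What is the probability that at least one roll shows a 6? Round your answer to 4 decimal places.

0.7209

P(no roll shows a 6) = (5/6)^7 ≈ 0.2791.
P(at least one) = 1 − 0.2791 = 0.7209.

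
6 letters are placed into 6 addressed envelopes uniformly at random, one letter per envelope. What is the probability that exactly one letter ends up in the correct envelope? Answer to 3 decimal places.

0.367

Choose which one is fixed: C(6,1) = 6 ways.
The remaining 5 must have no fixed point: D(5) = 44.
P = 6·44/720 = 11/30 ≈ 0.367.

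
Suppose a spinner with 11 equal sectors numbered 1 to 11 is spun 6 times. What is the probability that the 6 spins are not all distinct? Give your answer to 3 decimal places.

0.812

P(all 6 different) = 11/11 · 10/11 · ··· · 6/11 ≈ 0.188.
P(at least two equal) = 1 − 0.188 = 0.812.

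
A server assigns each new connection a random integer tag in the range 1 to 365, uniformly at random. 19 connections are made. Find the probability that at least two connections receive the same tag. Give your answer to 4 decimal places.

0.3791

It's easier to compute the probability that all 19 are distinct.
P(all distinct) = 365/365 · 364/365 · ··· · 347/365 ≈ 0.6209.
So the probability of at least one match is 1 − 0.6209 = 0.3791.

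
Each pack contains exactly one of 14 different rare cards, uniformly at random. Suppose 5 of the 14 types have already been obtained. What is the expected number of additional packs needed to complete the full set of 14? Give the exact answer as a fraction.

Starting from 5 distinct types, each trial gives a new one with probability (14−i)/14 when i types are held, so the wait for the next new type is 14/(14−i).
E = 14/9 + 14/8 + 14/7 + 14/6 + 14/5 + 14/4 + 14/3 + 14/2 + 14/1 = 7129/180.

7129/180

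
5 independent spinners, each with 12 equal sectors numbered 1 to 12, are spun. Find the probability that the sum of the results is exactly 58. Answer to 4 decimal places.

0.0001

There are 12^5 = 248832 equally likely outcomes.
The number of ordered 5-tuples from {1,…,12} summing to 58 is 15.
P(sum = 58) = 15/248832 = 5/82944 ≈ 0.0001.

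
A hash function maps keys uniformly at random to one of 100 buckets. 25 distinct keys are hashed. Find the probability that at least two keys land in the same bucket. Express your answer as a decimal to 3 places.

It's easier to compute the probability that all 25 are distinct.
P(all distinct) = 100/100 · 99/100 · ··· · 76/100 ≈ 0.038.
So the probability of at least one match is 1 − 0.038 = 0.962.

0.962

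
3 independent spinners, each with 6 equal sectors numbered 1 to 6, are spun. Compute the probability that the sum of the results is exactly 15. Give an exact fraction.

There are 6^3 = 216 equally likely outcomes.
The number of ordered 3-tuples from {1,…,6} summing to 15 is 10.
P(sum = 15) = 10/216 = 5/108.

5/108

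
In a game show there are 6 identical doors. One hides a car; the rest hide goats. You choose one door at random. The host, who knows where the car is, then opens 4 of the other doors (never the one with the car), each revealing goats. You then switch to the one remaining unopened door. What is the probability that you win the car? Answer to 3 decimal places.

0.833

Your original door holds the car with probability 1/6, so the other 5 collectively hold it with probability 5/6.
The host can always find 4 empty doors to open, so the reveals don't change that 5/6; it is now spread over the 1 remaining unopened door.
P(win by switching) = (5/6) · (1/1) = 5/6 ≈ 0.833.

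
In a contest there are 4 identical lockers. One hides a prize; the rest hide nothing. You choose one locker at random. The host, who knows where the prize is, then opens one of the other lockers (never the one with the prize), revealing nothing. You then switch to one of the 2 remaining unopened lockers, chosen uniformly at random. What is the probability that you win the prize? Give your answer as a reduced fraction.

3/8

Your original locker holds the prize with probability 1/4, so the other 3 collectively hold it with probability 3/4.
The host can always find an empty locker to open, so this doesn't change that 3/4; it is now spread over the 2 remaining unopened lockers.
P(win by switching) = (3/4) · (1/2) = 3/8.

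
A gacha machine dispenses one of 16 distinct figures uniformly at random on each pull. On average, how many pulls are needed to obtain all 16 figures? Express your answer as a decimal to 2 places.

After i distinct types are collected, each trial gives a new one with probability (16−i)/16, so the expected wait for the next new type is 16/(16−i).
E = 16/16 + 16/15 + 16/14 + 16/13 + 16/12 + 16/11 + 16/10 + 16/9 + 16/8 + 16/7 + 16/6 + 16/5 + 16/4 + 16/3 + 16/2 + 16/1 = 2436559/45045 ≈ 54.09.

54.09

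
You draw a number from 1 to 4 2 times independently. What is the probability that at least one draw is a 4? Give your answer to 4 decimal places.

0.4375

P(no draw is a 4) = (3/4)^2 ≈ 0.5625.
P(at least one) = 1 − 0.5625 = 0.4375.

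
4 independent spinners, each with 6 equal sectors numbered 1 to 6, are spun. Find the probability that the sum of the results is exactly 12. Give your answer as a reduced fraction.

There are 6^4 = 1296 equally likely outcomes.
The number of ordered 4-tuples from {1,…,6} summing to 12 is 125.
P(sum = 12) = 125/1296.

125/1296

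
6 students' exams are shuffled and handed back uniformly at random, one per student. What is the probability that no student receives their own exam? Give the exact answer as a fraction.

This is the derangement probability: permutations of 6 with no fixed point.
D(6) = 6! · (1 − 1/1! + 1/2! − ··· + (−1)^6/6!) = 265.
P = 265/720 = 53/144.

53/144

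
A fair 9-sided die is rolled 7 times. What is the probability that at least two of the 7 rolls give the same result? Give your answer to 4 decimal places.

0.9621

P(all 7 different) = 9/9 · 8/9 · ··· · 3/9 ≈ 0.0379.
P(at least two equal) = 1 − 0.0379 = 0.9621.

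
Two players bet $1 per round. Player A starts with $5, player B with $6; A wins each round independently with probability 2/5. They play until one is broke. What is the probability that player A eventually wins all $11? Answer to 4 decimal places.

Let r = q/p = (3/5)/(2/5) = 3/2. The recurrence P(i) = p·P(i+1) + q·P(i−1) with P(0)=0, P(11)=1 gives P(i) = (1 − r^i)/(1 − r^11).
P(5) = (1 − (3/2)^5) / (1 − (3/2)^11) = 13504/175099 ≈ 0.0771.

0.0771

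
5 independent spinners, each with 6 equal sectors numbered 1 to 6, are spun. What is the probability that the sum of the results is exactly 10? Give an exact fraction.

There are 6^5 = 7776 equally likely outcomes.
The number of ordered 5-tuples from {1,…,6} summing to 10 is 126.
P(sum = 10) = 126/7776 = 7/432.

7/432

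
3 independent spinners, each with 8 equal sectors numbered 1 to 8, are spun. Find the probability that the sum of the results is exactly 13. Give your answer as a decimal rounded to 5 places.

0.09375

There are 8^3 = 512 equally likely outcomes.
The number of ordered 3-tuples from {1,…,8} summing to 13 is 48.
P(sum = 13) = 48/512 = 3/32 ≈ 0.09375.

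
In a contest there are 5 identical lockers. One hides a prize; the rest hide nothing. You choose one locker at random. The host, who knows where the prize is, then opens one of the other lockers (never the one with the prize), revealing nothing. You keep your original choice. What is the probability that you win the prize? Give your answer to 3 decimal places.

The host can always open an empty locker regardless of your choice, so this gives no information about your original locker.
P(win by staying) = 1/5 ≈ 0.200.

0.200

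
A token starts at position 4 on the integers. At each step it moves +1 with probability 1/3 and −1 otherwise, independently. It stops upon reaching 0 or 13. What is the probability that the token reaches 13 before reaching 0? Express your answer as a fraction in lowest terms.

15/8191

Let r = q/p = (2/3)/(1/3) = 2. The recurrence P(i) = p·P(i+1) + q·P(i−1) with P(0)=0, P(13)=1 gives P(i) = (1 − r^i)/(1 − r^13).
P(4) = (1 − (2)^4) / (1 − (2)^13) = 15/8191.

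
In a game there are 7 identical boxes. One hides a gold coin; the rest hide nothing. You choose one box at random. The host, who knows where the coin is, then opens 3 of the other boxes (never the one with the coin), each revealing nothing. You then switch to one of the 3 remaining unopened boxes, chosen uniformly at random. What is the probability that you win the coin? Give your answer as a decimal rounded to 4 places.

Your original box holds the coin with probability 1/7, so the other 6 collectively hold it with probability 6/7.
The host can always find 3 empty boxes to open, so the reveals don't change that 6/7; it is now spread over the 3 remaining unopened boxes.
P(win by switching) = (6/7) · (1/3) = 2/7 ≈ 0.2857.

0.2857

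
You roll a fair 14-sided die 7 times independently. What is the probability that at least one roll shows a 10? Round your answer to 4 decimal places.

P(no roll shows a 10) = (13/14)^7 ≈ 0.5953.
P(at least one) = 1 − 0.5953 = 0.4047.

0.4047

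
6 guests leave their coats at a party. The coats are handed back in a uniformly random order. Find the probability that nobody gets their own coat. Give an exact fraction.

53/144

This is the derangement probability: permutations of 6 with no fixed point.
D(6) = 6! · (1 − 1/1! + 1/2! − ··· + (−1)^6/6!) = 265.
P = 265/720 = 53/144.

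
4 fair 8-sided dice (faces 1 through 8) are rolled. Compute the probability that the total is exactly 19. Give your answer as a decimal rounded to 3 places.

There are 8^4 = 4096 equally likely outcomes.
The number of ordered 4-tuples from {1,…,8} summing to 19 is 336.
P(sum = 19) = 336/4096 = 21/256 ≈ 0.082.

0.082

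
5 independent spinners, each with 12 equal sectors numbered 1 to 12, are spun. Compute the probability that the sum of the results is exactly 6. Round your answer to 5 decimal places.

There are 12^5 = 248832 equally likely outcomes.
The number of ordered 5-tuples from {1,…,12} summing to 6 is 5.
P(sum = 6) = 5/248832 ≈ 0.00002.

0.00002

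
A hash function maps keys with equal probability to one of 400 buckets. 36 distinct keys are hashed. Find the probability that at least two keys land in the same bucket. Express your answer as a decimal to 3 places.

It's easier to compute the probability that all 36 are distinct.
P(all distinct) = 400/400 · 399/400 · ··· · 365/400 ≈ 0.197.
So the probability of at least one match is 1 − 0.197 = 0.803.

0.803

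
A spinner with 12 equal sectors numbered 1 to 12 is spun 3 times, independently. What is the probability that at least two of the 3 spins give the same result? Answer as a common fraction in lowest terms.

P(all 3 different) = 12/12 · 11/12 · ··· · 10/12 = 55/72.
P(at least two equal) = 1 − 55/72 = 17/72.

17/72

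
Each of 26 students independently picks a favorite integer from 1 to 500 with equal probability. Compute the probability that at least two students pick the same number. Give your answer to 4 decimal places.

0.4838

It's easier to compute the probability that all 26 are distinct.
P(all distinct) = 500/500 · 499/500 · ··· · 475/500 ≈ 0.5162.
So the probability of at least one match is 1 − 0.5162 = 0.4838.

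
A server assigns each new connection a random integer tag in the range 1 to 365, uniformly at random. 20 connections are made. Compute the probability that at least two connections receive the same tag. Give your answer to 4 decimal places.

0.4114

It's easier to compute the probability that all 20 are distinct.
P(all distinct) = 365/365 · 364/365 · ··· · 346/365 ≈ 0.5886.
So the probability of at least one match is 1 − 0.5886 = 0.4114.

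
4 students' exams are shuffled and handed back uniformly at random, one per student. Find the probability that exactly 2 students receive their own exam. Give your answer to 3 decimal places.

Choose which 2 of the 4 are fixed: C(4,2) = 6 ways.
The remaining 2 must have no fixed point: D(2) = 1.
P = 6·1/24 = 1/4 ≈ 0.250.

0.250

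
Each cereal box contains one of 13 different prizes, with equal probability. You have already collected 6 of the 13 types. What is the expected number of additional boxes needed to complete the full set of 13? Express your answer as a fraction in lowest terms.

Starting from 6 distinct types, each trial gives a new one with probability (13−i)/13 when i types are held, so the wait for the next new type is 13/(13−i).
E = 13/7 + 13/6 + 13/5 + 13/4 + 13/3 + 13/2 + 13/1 = 4719/140.

4719/140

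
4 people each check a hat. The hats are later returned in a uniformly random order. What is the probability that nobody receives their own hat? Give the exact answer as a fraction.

3/8

This is the derangement probability: permutations of 4 with no fixed point.
D(4) = 4! · (1 − 1/1! + 1/2! − ··· + (−1)^4/4!) = 9.
P = 9/24 = 3/8.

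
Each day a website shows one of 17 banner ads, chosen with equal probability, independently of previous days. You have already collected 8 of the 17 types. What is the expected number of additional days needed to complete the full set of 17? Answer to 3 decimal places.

Starting from 8 distinct types, each trial gives a new one with probability (17−i)/17 when i types are held, so the wait for the next new type is 17/(17−i).
E = 17/9 + 17/8 + 17/7 + 17/6 + 17/5 + 17/4 + 17/3 + 17/2 + 17/1 = 121193/2520 ≈ 48.092.

48.092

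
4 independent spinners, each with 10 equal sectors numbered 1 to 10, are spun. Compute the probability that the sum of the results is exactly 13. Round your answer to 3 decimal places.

There are 10^4 = 10000 equally likely outcomes.
The number of ordered 4-tuples from {1,…,10} summing to 13 is 220.
P(sum = 13) = 220/10000 = 11/500 ≈ 0.022.

0.022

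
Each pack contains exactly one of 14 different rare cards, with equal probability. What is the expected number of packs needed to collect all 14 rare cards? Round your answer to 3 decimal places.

45.522

After i distinct types are collected, each trial gives a new one with probability (14−i)/14, so the expected wait for the next new type is 14/(14−i).
E = 14/14 + 14/13 + 14/12 + 14/11 + 14/10 + 14/9 + 14/8 + 14/7 + 14/6 + 14/5 + 14/4 + 14/3 + 14/2 + 14/1 = 1171733/25740 ≈ 45.522.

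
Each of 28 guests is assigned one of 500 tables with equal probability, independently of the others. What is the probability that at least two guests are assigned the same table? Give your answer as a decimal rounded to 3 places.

0.537

It's easier to compute the probability that all 28 are distinct.
P(all distinct) = 500/500 · 499/500 · ··· · 473/500 ≈ 0.463.
So the probability of at least one match is 1 − 0.463 = 0.537.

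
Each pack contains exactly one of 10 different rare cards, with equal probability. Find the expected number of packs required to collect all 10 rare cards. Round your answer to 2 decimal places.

After i distinct types are collected, each trial gives a new one with probability (10−i)/10, so the expected wait for the next new type is 10/(10−i).
E = 10/10 + 10/9 + 10/8 + 10/7 + 10/6 + 10/5 + 10/4 + 10/3 + 10/2 + 10/1 = 7381/252 ≈ 29.29.

29.29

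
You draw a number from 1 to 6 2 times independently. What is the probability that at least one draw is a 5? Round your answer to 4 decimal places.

P(no draw is a 5) = (5/6)^2 ≈ 0.6944.
P(at least one) = 1 − 0.6944 = 0.3056.

0.3056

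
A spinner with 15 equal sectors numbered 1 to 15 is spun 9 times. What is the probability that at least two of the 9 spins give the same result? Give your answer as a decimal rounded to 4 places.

P(all 9 different) = 15/15 · 14/15 · ··· · 7/15 ≈ 0.0472.
P(at least two equal) = 1 − 0.0472 = 0.9528.

0.9528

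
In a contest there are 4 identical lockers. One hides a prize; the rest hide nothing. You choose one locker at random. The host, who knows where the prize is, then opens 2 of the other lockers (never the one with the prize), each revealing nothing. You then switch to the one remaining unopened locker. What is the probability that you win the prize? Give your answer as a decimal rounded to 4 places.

Your original locker holds the prize with probability 1/4, so the other 3 collectively hold it with probability 3/4.
The host can always find 2 empty lockers to open, so the reveals don't change that 3/4; it is now spread over the 1 remaining unopened locker.
P(win by switching) = (3/4) · (1/1) = 3/4 ≈ 0.7500.

0.7500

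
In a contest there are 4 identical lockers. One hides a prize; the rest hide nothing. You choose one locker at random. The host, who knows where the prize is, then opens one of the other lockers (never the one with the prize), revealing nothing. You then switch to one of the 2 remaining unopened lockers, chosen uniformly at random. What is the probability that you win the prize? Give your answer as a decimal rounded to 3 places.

0.375

Your original locker holds the prize with probability 1/4, so the other 3 collectively hold it with probability 3/4.
The host can always find an empty locker to open, so this doesn't change that 3/4; it is now spread over the 2 remaining unopened lockers.
P(win by switching) = (3/4) · (1/2) = 3/8 ≈ 0.375.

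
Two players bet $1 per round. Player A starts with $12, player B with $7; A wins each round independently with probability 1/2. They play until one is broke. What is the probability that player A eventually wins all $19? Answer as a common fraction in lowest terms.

With a fair step, P(i) = ½P(i−1) + ½P(i+1) with P(0)=0, P(19)=1 has the linear solution P(i) = i/19.
P(12) = 12/19.

12/19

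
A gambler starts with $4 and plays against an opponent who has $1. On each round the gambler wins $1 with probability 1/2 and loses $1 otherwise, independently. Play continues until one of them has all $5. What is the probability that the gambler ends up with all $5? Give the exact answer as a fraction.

4/5

With a fair step, P(i) = ½P(i−1) + ½P(i+1) with P(0)=0, P(5)=1 has the linear solution P(i) = i/5.
P(4) = 4/5.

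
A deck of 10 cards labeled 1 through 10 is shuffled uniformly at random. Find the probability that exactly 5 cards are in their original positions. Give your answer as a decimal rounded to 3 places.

Choose which 5 of the 10 are fixed: C(10,5) = 252 ways.
The remaining 5 must have no fixed point: D(5) = 44.
P = 252·44/3628800 = 11/3600 ≈ 0.003.

0.003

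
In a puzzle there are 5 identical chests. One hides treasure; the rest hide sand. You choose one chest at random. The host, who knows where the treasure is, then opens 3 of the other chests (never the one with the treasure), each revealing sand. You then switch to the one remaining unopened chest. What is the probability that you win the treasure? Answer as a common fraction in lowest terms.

Your original chest holds the treasure with probability 1/5, so the other 4 collectively hold it with probability 4/5.
The host can always find 3 empty chests to open, so the reveals don't change that 4/5; it is now spread over the 1 remaining unopened chest.
P(win by switching) = (4/5) · (1/1) = 4/5.

4/5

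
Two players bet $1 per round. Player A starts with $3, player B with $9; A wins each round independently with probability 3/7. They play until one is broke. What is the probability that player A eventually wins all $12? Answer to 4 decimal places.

0.0448

Let r = q/p = (4/7)/(3/7) = 4/3. The recurrence P(i) = p·P(i+1) + q·P(i−1) with P(0)=0, P(12)=1 gives P(i) = (1 − r^i)/(1 − r^12).
P(3) = (1 − (4/3)^3) / (1 − (4/3)^12) = 19683/439075 ≈ 0.0448.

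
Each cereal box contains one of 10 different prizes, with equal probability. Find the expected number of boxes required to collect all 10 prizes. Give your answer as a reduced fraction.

7381/252

After i distinct types are collected, each trial gives a new one with probability (10−i)/10, so the expected wait for the next new type is 10/(10−i).
E = 10/10 + 10/9 + 10/8 + 10/7 + 10/6 + 10/5 + 10/4 + 10/3 + 10/2 + 10/1 = 7381/252.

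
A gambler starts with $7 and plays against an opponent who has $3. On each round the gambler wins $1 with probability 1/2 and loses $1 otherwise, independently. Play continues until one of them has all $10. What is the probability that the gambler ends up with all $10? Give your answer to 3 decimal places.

0.700

With a fair step, P(i) = ½P(i−1) + ½P(i+1) with P(0)=0, P(10)=1 has the linear solution P(i) = i/10.
P(7) = 7/10 ≈ 0.700.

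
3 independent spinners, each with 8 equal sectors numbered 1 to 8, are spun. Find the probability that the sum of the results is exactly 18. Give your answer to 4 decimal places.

There are 8^3 = 512 equally likely outcomes.
The number of ordered 3-tuples from {1,…,8} summing to 18 is 28.
P(sum = 18) = 28/512 = 7/128 ≈ 0.0547.

0.0547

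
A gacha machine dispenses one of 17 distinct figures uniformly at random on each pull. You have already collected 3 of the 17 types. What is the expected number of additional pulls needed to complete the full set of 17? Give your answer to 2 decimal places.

55.28

Starting from 3 distinct types, each trial gives a new one with probability (17−i)/17 when i types are held, so the wait for the next new type is 17/(17−i).
E = 17/14 + 17/13 + 17/12 + 17/11 + 17/10 + 17/9 + 17/8 + 17/7 + 17/6 + 17/5 + 17/4 + 17/3 + 17/2 + 17/1 = 19919461/360360 ≈ 55.28.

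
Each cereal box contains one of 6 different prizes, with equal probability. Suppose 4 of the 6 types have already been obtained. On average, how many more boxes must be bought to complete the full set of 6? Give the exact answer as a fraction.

9

Starting from 4 distinct types, each trial gives a new one with probability (6−i)/6 when i types are held, so the wait for the next new type is 6/(6−i).
E = 6/2 + 6/1 = 9.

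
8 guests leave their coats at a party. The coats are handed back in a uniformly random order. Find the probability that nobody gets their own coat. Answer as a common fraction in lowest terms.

2119/5760

This is the derangement probability: permutations of 8 with no fixed point.
D(8) = 8! · (1 − 1/1! + 1/2! − ··· + (−1)^8/8!) = 14833.
P = 14833/40320 = 2119/5760.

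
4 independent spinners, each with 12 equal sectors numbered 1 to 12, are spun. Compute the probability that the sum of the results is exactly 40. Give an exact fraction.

There are 12^4 = 20736 equally likely outcomes.
The number of ordered 4-tuples from {1,…,12} summing to 40 is 165.
P(sum = 40) = 165/20736 = 55/6912.

55/6912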